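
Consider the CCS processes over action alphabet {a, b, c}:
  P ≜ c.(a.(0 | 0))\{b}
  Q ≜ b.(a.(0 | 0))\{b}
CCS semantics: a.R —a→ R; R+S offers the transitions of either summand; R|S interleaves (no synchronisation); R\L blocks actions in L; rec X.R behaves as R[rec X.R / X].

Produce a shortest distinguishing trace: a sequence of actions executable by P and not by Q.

P's transition system — 3 states:
  m0 = c.(a.(0 | 0))\{b} ⊢ --c--▸ m1
  m1 = (a.(0 | 0))\{b} ⊢ --a--▸ m2
  m2 = (0 | 0)\{b} ⊢ deadlocked
Q's transition system — 3 states:
  n0 = b.(a.(0 | 0))\{b} ⊢ --b--▸ n1
  n1 = (a.(0 | 0))\{b} ⊢ --a--▸ n2
  n2 = (0 | 0)\{b} ⊢ deadlocked
Run σ = ⟨c⟩ on P: start {m0}
  [1] c ⇒ {m1}
  P completes σ.
Run σ = ⟨c⟩ on Q: start {n0}
  [1] c ⇒ ∅  — Q cannot continue

c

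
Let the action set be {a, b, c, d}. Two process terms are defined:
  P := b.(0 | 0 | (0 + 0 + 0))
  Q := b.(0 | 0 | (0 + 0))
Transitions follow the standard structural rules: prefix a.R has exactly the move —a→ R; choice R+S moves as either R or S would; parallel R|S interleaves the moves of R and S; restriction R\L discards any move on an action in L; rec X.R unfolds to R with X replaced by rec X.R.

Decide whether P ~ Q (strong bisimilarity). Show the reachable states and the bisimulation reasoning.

Reachable graph of P (2 states):
  s0 = b.(0 | 0 | (0 + 0 + 0)) ⊢ =b=> s1
  s1 = 0 | 0 | (0 + 0 + 0) ⊢ deadlocked
Reachable graph of Q (2 states):
  t0 = b.(0 | 0 | (0 + 0)) ⊢ =b=> t1
  t1 = 0 | 0 | (0 + 0) ⊢ deadlocked
Bisimilarity quotient blocks:
  B0 = {s0, t0}
  B1 = {s1, t1}
s0 ∈ B0, t0 ∈ B0 → same block

bisimilar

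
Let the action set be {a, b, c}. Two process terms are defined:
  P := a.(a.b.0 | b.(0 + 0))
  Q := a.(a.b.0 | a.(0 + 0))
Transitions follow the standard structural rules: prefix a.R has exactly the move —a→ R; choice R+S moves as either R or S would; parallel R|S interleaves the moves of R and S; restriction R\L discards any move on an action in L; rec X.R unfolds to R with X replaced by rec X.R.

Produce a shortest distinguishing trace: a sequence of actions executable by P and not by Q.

Reachable graph of P (7 states):
  p0 = a.(a.b.0 | b.(0 + 0)) :: =a=> p1
  p1 = a.b.0 | b.(0 + 0) :: =a=> p2, =b=> p3
  p2 = b.0 | b.(0 + 0) :: =b=> p4, =b=> p5
  p3 = a.b.0 | (0 + 0) :: =a=> p5
  p4 = 0 | b.(0 + 0) :: =b=> p6
  p5 = b.0 | (0 + 0) :: =b=> p6
  p6 = 0 | (0 + 0) :: ∅
Reachable graph of Q (7 states):
  q0 = a.(a.b.0 | a.(0 + 0)) :: =a=> q1
  q1 = a.b.0 | a.(0 + 0) :: =a=> q2, =a=> q3
  q2 = a.b.0 | (0 + 0) :: =a=> q4
  q3 = b.0 | a.(0 + 0) :: =a=> q4, =b=> q5
  q4 = b.0 | (0 + 0) :: =b=> q6
  q5 = 0 | a.(0 + 0) :: =a=> q6
  q6 = 0 | (0 + 0) :: ∅
Run σ = ⟨ab⟩ on P: start {p0}
  step 1 (a): {p1}
  step 2 (b): {p3}
  P completes σ.
Run σ = ⟨ab⟩ on Q: start {q0}
  step 1 (a): {q1}
  step 2 (b): ∅  — Q cannot continue

ab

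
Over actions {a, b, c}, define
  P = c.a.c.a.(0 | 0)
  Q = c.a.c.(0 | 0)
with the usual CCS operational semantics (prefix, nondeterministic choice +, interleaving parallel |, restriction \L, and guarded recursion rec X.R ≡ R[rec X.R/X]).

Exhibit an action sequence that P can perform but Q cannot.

Reachable graph of P (5 states):
  s0 = c.a.c.a.(0 | 0) → ··c··> s1
  s1 = a.c.a.(0 | 0) → ··a··> s2
  s2 = c.a.(0 | 0) → ··c··> s3
  s3 = a.(0 | 0) → ··a··> s4
  s4 = 0 | 0 → stopped
Reachable graph of Q (4 states):
  t0 = c.a.c.(0 | 0) → ··c··> t1
  t1 = a.c.(0 | 0) → ··a··> t2
  t2 = c.(0 | 0) → ··c··> t3
  t3 = 0 | 0 → stopped
Run σ = ⟨caca⟩ on P: start {s0}
  after c @ step 1: {s1}
  after a @ step 2: {s2}
  after c @ step 3: {s3}
  after a @ step 4: {s4}
  P completes σ.
Run σ = ⟨caca⟩ on Q: start {t0}
  after c @ step 1: {t1}
  after a @ step 2: {t2}
  after c @ step 3: {t3}
  after a @ step 4: ∅  — Q cannot continue

caca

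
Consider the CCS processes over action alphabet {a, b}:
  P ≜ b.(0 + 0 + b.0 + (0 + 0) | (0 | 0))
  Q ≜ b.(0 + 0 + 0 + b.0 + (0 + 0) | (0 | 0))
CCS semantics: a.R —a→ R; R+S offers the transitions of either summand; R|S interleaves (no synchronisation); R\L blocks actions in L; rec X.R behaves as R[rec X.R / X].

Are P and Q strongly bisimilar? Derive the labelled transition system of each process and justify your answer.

bisimilar

Reachable graph of P (3 states):
  p0 = b.(0 + 0 + b.0 + (0 + 0) | (0 | 0)) → --b--▸ p1
  p1 = 0 + 0 + b.0 + (0 + 0) | (0 | 0) → --b--▸ p2
  p2 = 0 → ∅
Reachable graph of Q (3 states):
  q0 = b.(0 + 0 + 0 + b.0 + (0 + 0) | (0 | 0)) → --b--▸ q1
  q1 = 0 + 0 + 0 + b.0 + (0 + 0) | (0 | 0) → --b--▸ q2
  q2 = 0 → ∅
Partition-refinement fixed point:
  B0 = {p0, q0}
  B1 = {p1, q1}
  B2 = {p2, q2}
p0 ∈ B0, q0 ∈ B0 → same block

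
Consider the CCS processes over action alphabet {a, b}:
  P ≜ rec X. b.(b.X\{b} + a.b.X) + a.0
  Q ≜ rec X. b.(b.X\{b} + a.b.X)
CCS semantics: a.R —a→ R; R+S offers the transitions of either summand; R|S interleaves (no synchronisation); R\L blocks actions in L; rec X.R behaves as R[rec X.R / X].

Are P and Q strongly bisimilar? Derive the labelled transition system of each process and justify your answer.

P's transition system — 6 states:
  p0 = rec X. b.(b.X\{b} + a.b.X) + a.0 ⊢ ··a··> p1, ··b··> p2
  p1 = 0 ⊢ deadlocked
  p2 = b.(rec X. b.(b.X\{b} + a.b.X) + a.0)\{b} + a.b.(rec X. b.(b.X\{b} + a.b.X) + a.0) ⊢ ··a··> p3, ··b··> p4
  p3 = b.(rec X. b.(b.X\{b} + a.b.X) + a.0) ⊢ ··b··> p0
  p4 = (rec X. b.(b.X\{b} + a.b.X) + a.0)\{b} ⊢ ··a··> p5
  p5 = 0\{b} ⊢ deadlocked
Q's transition system — 4 states:
  q0 = rec X. b.(b.X\{b} + a.b.X) ⊢ ··b··> q1
  q1 = b.(rec X. b.(b.X\{b} + a.b.X))\{b} + a.b.(rec X. b.(b.X\{b} + a.b.X)) ⊢ ··a··> q2, ··b··> q3
  q2 = b.(rec X. b.(b.X\{b} + a.b.X)) ⊢ ··b··> q0
  q3 = (rec X. b.(b.X\{b} + a.b.X))\{b} ⊢ deadlocked
Partition-refinement fixed point:
  B0 = {p0}
  B1 = {p2}
  B2 = {p3}
  B3 = {p4}
  B4 = {p1, p5, q3}
  B5 = {q0}
  B6 = {q1}
  B7 = {q2}
p0 ∈ B0, q0 ∈ B5 → different blocks

P ≁ Q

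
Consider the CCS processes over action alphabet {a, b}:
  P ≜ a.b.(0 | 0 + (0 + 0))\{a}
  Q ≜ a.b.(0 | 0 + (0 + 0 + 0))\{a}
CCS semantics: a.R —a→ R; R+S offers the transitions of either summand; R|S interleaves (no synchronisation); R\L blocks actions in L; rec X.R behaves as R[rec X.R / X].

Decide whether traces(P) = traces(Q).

P's transition system — 3 states:
  p0 = a.b.(0 | 0 + (0 + 0))\{a} → —a→ p1
  p1 = b.(0 | 0 + (0 + 0))\{a} → —b→ p2
  p2 = (0 | 0 + (0 + 0))\{a} → ·
Q's transition system — 3 states:
  q0 = a.b.(0 | 0 + (0 + 0 + 0))\{a} → —a→ q1
  q1 = b.(0 | 0 + (0 + 0 + 0))\{a} → —b→ q2
  q2 = (0 | 0 + (0 + 0 + 0))\{a} → ·
Coarsest stable partition (strong bisimilarity classes):
  B0 = {p0, q0}
  B1 = {p1, q1}
  B2 = {p2, q2}
p0 ∈ B0, q0 ∈ B0 → same block
Bisimilar ⇒ trace-equivalent.

traces(P) = traces(Q)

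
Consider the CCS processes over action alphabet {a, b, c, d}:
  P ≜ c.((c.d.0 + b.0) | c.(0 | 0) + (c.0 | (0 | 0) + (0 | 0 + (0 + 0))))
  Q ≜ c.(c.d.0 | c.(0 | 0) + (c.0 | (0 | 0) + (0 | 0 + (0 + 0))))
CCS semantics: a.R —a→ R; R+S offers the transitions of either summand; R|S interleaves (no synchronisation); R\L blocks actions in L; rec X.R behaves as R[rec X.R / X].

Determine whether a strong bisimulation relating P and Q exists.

LTS(P): 7 reachable states
  u0 = c.((c.d.0 + b.0) | c.(0 | 0) + (c.0 | (0 | 0) + (0 | 0 + (0 + 0)))) | --c--▸ u1
  u1 = (c.d.0 + b.0) | c.(0 | 0) + (c.0 | (0 | 0) + (0 | 0 + (0 + 0))) | --b--▸ u2, --c--▸ u3, --c--▸ u4, --c--▸ u5
  u2 = 0 | c.(0 | 0) | --c--▸ u4
  u3 = (c.d.0 + b.0) | (0 | 0) | --b--▸ u4, --c--▸ u6
  u4 = 0 | (0 | 0) | ∅
  u5 = d.0 | c.(0 | 0) | --c--▸ u6, --d--▸ u2
  u6 = d.0 | (0 | 0) | --d--▸ u4
LTS(Q): 7 reachable states
  v0 = c.(c.d.0 | c.(0 | 0) + (c.0 | (0 | 0) + (0 | 0 + (0 + 0)))) | --c--▸ v1
  v1 = c.d.0 | c.(0 | 0) + (c.0 | (0 | 0) + (0 | 0 + (0 + 0))) | --c--▸ v2, --c--▸ v3, --c--▸ v4
  v2 = 0 | (0 | 0) | ∅
  v3 = c.d.0 | (0 | 0) | --c--▸ v5
  v4 = d.0 | c.(0 | 0) | --c--▸ v5, --d--▸ v6
  v5 = d.0 | (0 | 0) | --d--▸ v2
  v6 = 0 | c.(0 | 0) | --c--▸ v2
Bisimilarity quotient blocks:
  B0 = {u0}
  B1 = {u1}
  B2 = {u5, v4}
  B3 = {u2, v6}
  B4 = {u4, v2}
  B5 = {u6, v5}
  B6 = {u3}
  B7 = {v0}
  B8 = {v1}
  B9 = {v3}
u0 ∈ B0, v0 ∈ B7 → different blocks

NO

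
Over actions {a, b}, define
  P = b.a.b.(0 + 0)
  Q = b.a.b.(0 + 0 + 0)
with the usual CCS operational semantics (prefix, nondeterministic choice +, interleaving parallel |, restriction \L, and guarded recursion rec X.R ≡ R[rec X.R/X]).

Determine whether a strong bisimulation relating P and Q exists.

LTS(P): 4 reachable states
  p0 = b.a.b.(0 + 0) → ··b··> p1
  p1 = a.b.(0 + 0) → ··a··> p2
  p2 = b.(0 + 0) → ··b··> p3
  p3 = 0 + 0 → (no moves)
LTS(Q): 4 reachable states
  q0 = b.a.b.(0 + 0 + 0) → ··b··> q1
  q1 = a.b.(0 + 0 + 0) → ··a··> q2
  q2 = b.(0 + 0 + 0) → ··b··> q3
  q3 = 0 + 0 + 0 → (no moves)
Bisimilarity quotient blocks:
  B0 = {p0, q0}
  B1 = {p1, q1}
  B2 = {p2, q2}
  B3 = {p3, q3}
p0 ∈ B0, q0 ∈ B0 → same block

YES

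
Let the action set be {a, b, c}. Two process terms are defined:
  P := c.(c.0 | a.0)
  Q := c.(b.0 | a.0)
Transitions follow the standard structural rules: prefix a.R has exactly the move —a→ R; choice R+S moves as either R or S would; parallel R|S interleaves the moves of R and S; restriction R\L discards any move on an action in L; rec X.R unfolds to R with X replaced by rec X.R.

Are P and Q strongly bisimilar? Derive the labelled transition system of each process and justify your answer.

not bisimilar

Reachable graph of P (5 states):
  u0 = c.(c.0 | a.0) :: -c-> u1
  u1 = c.0 | a.0 :: -a-> u2, -c-> u3
  u2 = c.0 | 0 :: -c-> u4
  u3 = 0 | a.0 :: -a-> u4
  u4 = 0 | 0 :: ·
Reachable graph of Q (5 states):
  v0 = c.(b.0 | a.0) :: -c-> v1
  v1 = b.0 | a.0 :: -a-> v2, -b-> v3
  v2 = b.0 | 0 :: -b-> v4
  v3 = 0 | a.0 :: -a-> v4
  v4 = 0 | 0 :: ·
Partition-refinement fixed point:
  B0 = {u0}
  B1 = {u1}
  B2 = {u2}
  B3 = {u4, v4}
  B4 = {u3, v3}
  B5 = {v0}
  B6 = {v1}
  B7 = {v2}
u0 ∈ B0, v0 ∈ B5 → different blocks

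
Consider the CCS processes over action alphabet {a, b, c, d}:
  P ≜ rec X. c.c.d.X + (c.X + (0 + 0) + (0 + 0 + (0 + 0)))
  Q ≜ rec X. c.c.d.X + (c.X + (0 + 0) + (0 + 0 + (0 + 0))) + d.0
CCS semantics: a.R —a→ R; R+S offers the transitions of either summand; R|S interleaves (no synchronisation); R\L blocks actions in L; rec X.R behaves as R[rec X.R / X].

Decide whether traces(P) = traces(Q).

traces(P) ≠ traces(Q) — witness ⟨d⟩

Reachable graph of P (3 states):
  u0 = rec X. c.c.d.X + (c.X + (0 + 0) + (0 + 0 + (0 + 0))) | —c→ u0, —c→ u1
  u1 = c.d.(rec X. c.c.d.X + (c.X + (0 + 0) + (0 + 0 + (0 + 0)))) | —c→ u2
  u2 = d.(rec X. c.c.d.X + (c.X + (0 + 0) + (0 + 0 + (0 + 0)))) | —d→ u0
Reachable graph of Q (4 states):
  v0 = rec X. c.c.d.X + (c.X + (0 + 0) + (0 + 0 + (0 + 0))) + d.0 | —c→ v0, —c→ v1, —d→ v2
  v1 = c.d.(rec X. c.c.d.X + (c.X + (0 + 0) + (0 + 0 + (0 + 0))) + d.0) | —c→ v3
  v2 = 0 | ·
  v3 = d.(rec X. c.c.d.X + (c.X + (0 + 0) + (0 + 0 + (0 + 0))) + d.0) | —d→ v0
Executing d from Q (initial set {v0}):
  [1] d ⇒ {v2}
  — Q admits the full trace.
Executing d from P (initial set {u0}):
  [1] d ⇒ ∅  — P cannot continue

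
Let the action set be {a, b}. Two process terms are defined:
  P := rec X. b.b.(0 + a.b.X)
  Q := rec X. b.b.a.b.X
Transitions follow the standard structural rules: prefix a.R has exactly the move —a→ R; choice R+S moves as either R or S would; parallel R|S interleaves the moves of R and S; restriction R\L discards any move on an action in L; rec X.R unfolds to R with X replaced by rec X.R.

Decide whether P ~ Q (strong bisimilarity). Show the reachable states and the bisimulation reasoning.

YES

Reachable graph of P (4 states):
  m0 = rec X. b.b.(0 + a.b.X) → —b→ m1
  m1 = b.(0 + a.b.(rec X. b.b.(0 + a.b.X))) → —b→ m2
  m2 = 0 + a.b.(rec X. b.b.(0 + a.b.X)) → —a→ m3
  m3 = b.(rec X. b.b.(0 + a.b.X)) → —b→ m0
Reachable graph of Q (4 states):
  n0 = rec X. b.b.a.b.X → —b→ n1
  n1 = b.a.b.(rec X. b.b.a.b.X) → —b→ n2
  n2 = a.b.(rec X. b.b.a.b.X) → —a→ n3
  n3 = b.(rec X. b.b.a.b.X) → —b→ n0
Partition-refinement fixed point:
  B0 = {m0, n0}
  B1 = {m1, n1}
  B2 = {m2, n2}
  B3 = {m3, n3}
m0 ∈ B0, n0 ∈ B0 → same block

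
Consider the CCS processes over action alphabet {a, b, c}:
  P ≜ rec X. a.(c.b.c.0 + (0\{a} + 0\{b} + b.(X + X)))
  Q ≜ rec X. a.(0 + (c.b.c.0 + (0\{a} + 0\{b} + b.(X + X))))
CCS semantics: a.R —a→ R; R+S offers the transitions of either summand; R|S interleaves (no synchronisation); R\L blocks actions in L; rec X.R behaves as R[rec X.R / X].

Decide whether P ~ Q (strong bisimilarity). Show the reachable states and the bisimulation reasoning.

P ~ Q

P's transition system — 6 states:
  s0 = rec X. a.(c.b.c.0 + (0\{a} + 0\{b} + b.(X + X))) :: -a-> s1
  s1 = c.b.c.0 + (0\{a} + 0\{b} + b.((rec X. a.(c.b.c.0 + (0\{a} + 0\{b} + b.(X + X)))) + (rec X. a.(c.b.c.0 + (0\{a} + 0\{b} + b.(X + X)))))) :: -b-> s2, -c-> s3
  s2 = (rec X. a.(c.b.c.0 + (0\{a} + 0\{b} + b.(X + X)))) + (rec X. a.(c.b.c.0 + (0\{a} + 0\{b} + b.(X + X)))) :: -a-> s1
  s3 = b.c.0 :: -b-> s4
  s4 = c.0 :: -c-> s5
  s5 = 0 :: ∅
Q's transition system — 6 states:
  t0 = rec X. a.(0 + (c.b.c.0 + (0\{a} + 0\{b} + b.(X + X)))) :: -a-> t1
  t1 = 0 + (c.b.c.0 + (0\{a} + 0\{b} + b.((rec X. a.(0 + (c.b.c.0 + (0\{a} + 0\{b} + b.(X + X))))) + (rec X. a.(0 + (c.b.c.0 + (0\{a} + 0\{b} + b.(X + X)))))))) :: -b-> t2, -c-> t3
  t2 = (rec X. a.(0 + (c.b.c.0 + (0\{a} + 0\{b} + b.(X + X))))) + (rec X. a.(0 + (c.b.c.0 + (0\{a} + 0\{b} + b.(X + X))))) :: -a-> t1
  t3 = b.c.0 :: -b-> t4
  t4 = c.0 :: -c-> t5
  t5 = 0 :: ∅
Coarsest stable partition (strong bisimilarity classes):
  B0 = {s0, s2, t0, t2}
  B1 = {s1, t1}
  B2 = {s3, t3}
  B3 = {s4, t4}
  B4 = {s5, t5}
s0 ∈ B0, t0 ∈ B0 → same block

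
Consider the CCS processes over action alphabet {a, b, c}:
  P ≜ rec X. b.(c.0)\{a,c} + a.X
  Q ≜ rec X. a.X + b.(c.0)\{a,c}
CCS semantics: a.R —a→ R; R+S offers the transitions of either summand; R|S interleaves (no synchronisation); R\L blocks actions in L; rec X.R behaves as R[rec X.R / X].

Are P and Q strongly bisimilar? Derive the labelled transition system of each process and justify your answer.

YES

Reachable graph of P (2 states):
  m0 = rec X. b.(c.0)\{a,c} + a.X | ··a··> m0, ··b··> m1
  m1 = (c.0)\{a,c} | deadlocked
Reachable graph of Q (2 states):
  n0 = rec X. a.X + b.(c.0)\{a,c} | ··a··> n0, ··b··> n1
  n1 = (c.0)\{a,c} | deadlocked
Partition-refinement fixed point:
  B0 = {m0, n0}
  B1 = {m1, n1}
m0 ∈ B0, n0 ∈ B0 → same block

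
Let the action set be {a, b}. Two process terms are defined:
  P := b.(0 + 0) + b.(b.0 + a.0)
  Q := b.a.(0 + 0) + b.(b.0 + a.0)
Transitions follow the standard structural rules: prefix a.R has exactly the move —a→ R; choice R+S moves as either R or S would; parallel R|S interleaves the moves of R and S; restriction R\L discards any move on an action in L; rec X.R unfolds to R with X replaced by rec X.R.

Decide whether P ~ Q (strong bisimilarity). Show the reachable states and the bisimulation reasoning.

P's transition system — 4 states:
  p0 = b.(0 + 0) + b.(b.0 + a.0) | --b--▸ p1, --b--▸ p2
  p1 = 0 + 0 | deadlocked
  p2 = b.0 + a.0 | --a--▸ p3, --b--▸ p3
  p3 = 0 | deadlocked
Q's transition system — 5 states:
  q0 = b.a.(0 + 0) + b.(b.0 + a.0) | --b--▸ q1, --b--▸ q2
  q1 = a.(0 + 0) | --a--▸ q3
  q2 = b.0 + a.0 | --a--▸ q4, --b--▸ q4
  q3 = 0 + 0 | deadlocked
  q4 = 0 | deadlocked
Bisimilarity quotient blocks:
  B0 = {p0}
  B1 = {p1, p3, q3, q4}
  B2 = {p2, q2}
  B3 = {q0}
  B4 = {q1}
p0 ∈ B0, q0 ∈ B3 → different blocks

NO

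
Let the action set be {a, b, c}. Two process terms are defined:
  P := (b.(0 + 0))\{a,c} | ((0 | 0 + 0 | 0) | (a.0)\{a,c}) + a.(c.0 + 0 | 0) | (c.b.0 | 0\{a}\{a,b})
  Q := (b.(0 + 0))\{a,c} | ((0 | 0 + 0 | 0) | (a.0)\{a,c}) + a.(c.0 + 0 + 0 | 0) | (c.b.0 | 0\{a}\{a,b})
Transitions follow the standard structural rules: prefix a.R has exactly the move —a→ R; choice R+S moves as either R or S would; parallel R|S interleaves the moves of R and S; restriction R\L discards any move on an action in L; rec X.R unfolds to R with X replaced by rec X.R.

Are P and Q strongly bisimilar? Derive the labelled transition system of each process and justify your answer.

LTS(P): 10 reachable states
  p0 = (b.(0 + 0))\{a,c} | ((0 | 0 + 0 | 0) | (a.0)\{a,c}) + a.(c.0 + 0 | 0) | (c.b.0 | 0\{a}\{a,b}) has moves ··a··> p1, ··b··> p2, ··c··> p3
  p1 = (c.0 + 0 | 0) | (c.b.0 | 0\{a}\{a,b}) has moves ··c··> p4, ··c··> p5
  p2 = (0 + 0)\{a,c} | ((0 | 0 + 0 | 0) | (a.0)\{a,c}) has moves ·
  p3 = a.(c.0 + 0 | 0) | (b.0 | 0\{a}\{a,b}) has moves ··a··> p4, ··b··> p6
  p4 = (c.0 + 0 | 0) | (b.0 | 0\{a}\{a,b}) has moves ··b··> p7, ··c··> p8
  p5 = 0 | (c.b.0 | 0\{a}\{a,b}) has moves ··c··> p8
  p6 = a.(c.0 + 0 | 0) | (0 | 0\{a}\{a,b}) has moves ··a··> p7
  p7 = (c.0 + 0 | 0) | (0 | 0\{a}\{a,b}) has moves ··c··> p9
  p8 = 0 | (b.0 | 0\{a}\{a,b}) has moves ··b··> p9
  p9 = 0 | (0 | 0\{a}\{a,b}) has moves ·
LTS(Q): 10 reachable states
  q0 = (b.(0 + 0))\{a,c} | ((0 | 0 + 0 | 0) | (a.0)\{a,c}) + a.(c.0 + 0 + 0 | 0) | (c.b.0 | 0\{a}\{a,b}) has moves ··a··> q1, ··b··> q2, ··c··> q3
  q1 = (c.0 + 0 + 0 | 0) | (c.b.0 | 0\{a}\{a,b}) has moves ··c··> q4, ··c··> q5
  q2 = (0 + 0)\{a,c} | ((0 | 0 + 0 | 0) | (a.0)\{a,c}) has moves ·
  q3 = a.(c.0 + 0 + 0 | 0) | (b.0 | 0\{a}\{a,b}) has moves ··a··> q4, ··b··> q6
  q4 = (c.0 + 0 + 0 | 0) | (b.0 | 0\{a}\{a,b}) has moves ··b··> q7, ··c··> q8
  q5 = 0 | (c.b.0 | 0\{a}\{a,b}) has moves ··c··> q8
  q6 = a.(c.0 + 0 + 0 | 0) | (0 | 0\{a}\{a,b}) has moves ··a··> q7
  q7 = (c.0 + 0 + 0 | 0) | (0 | 0\{a}\{a,b}) has moves ··c··> q9
  q8 = 0 | (b.0 | 0\{a}\{a,b}) has moves ··b··> q9
  q9 = 0 | (0 | 0\{a}\{a,b}) has moves ·
Coarsest stable partition (strong bisimilarity classes):
  B0 = {p0, q0}
  B1 = {p3, q3}
  B2 = {p4, q4}
  B3 = {p8, q8}
  B4 = {p2, p9, q2, q9}
  B5 = {p7, q7}
  B6 = {p6, q6}
  B7 = {p1, q1}
  B8 = {p5, q5}
p0 ∈ B0, q0 ∈ B0 → same block

P ~ Q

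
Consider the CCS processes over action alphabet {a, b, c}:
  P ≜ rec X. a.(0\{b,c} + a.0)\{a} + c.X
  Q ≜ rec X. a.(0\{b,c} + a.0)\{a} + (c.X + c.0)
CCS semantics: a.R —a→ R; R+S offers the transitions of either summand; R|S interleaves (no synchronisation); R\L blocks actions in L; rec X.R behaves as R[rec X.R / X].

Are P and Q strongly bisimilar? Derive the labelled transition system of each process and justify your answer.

P's transition system — 2 states:
  m0 = rec X. a.(0\{b,c} + a.0)\{a} + c.X has moves --a--▸ m1, --c--▸ m0
  m1 = (0\{b,c} + a.0)\{a} has moves deadlocked
Q's transition system — 3 states:
  n0 = rec X. a.(0\{b,c} + a.0)\{a} + (c.X + c.0) has moves --a--▸ n1, --c--▸ n0, --c--▸ n2
  n1 = (0\{b,c} + a.0)\{a} has moves deadlocked
  n2 = 0 has moves deadlocked
Bisimilarity quotient blocks:
  B0 = {m0}
  B1 = {m1, n1, n2}
  B2 = {n0}
m0 ∈ B0, n0 ∈ B2 → different blocks

not bisimilar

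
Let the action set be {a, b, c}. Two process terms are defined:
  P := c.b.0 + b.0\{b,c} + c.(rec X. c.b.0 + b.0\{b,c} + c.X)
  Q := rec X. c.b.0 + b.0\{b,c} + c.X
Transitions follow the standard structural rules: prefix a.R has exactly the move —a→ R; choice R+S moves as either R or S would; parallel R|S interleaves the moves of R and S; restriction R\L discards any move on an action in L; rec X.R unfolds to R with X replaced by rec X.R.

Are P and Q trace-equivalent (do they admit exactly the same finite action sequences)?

YES

P's transition system — 5 states:
  u0 = c.b.0 + b.0\{b,c} + c.(rec X. c.b.0 + b.0\{b,c} + c.X) ⊢ -b-> u1, -c-> u2, -c-> u3
  u1 = 0\{b,c} ⊢ stopped
  u2 = b.0 ⊢ -b-> u4
  u3 = rec X. c.b.0 + b.0\{b,c} + c.X ⊢ -b-> u1, -c-> u2, -c-> u3
  u4 = 0 ⊢ stopped
Q's transition system — 4 states:
  v0 = rec X. c.b.0 + b.0\{b,c} + c.X ⊢ -b-> v1, -c-> v0, -c-> v2
  v1 = 0\{b,c} ⊢ stopped
  v2 = b.0 ⊢ -b-> v3
  v3 = 0 ⊢ stopped
Bisimilarity quotient blocks:
  B0 = {u0, u3, v0}
  B1 = {u1, u4, v1, v3}
  B2 = {u2, v2}
u0 ∈ B0, v0 ∈ B0 → same block
Bisimilar ⇒ trace-equivalent.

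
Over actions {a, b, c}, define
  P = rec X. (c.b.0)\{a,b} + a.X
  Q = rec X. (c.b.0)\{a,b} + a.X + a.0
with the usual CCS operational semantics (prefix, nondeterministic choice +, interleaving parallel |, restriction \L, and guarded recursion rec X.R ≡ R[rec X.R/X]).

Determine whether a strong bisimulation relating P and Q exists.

not bisimilar

LTS(P): 2 reachable states
  m0 = rec X. (c.b.0)\{a,b} + a.X has moves =a=> m0, =c=> m1
  m1 = (b.0)\{a,b} has moves deadlocked
LTS(Q): 3 reachable states
  n0 = rec X. (c.b.0)\{a,b} + a.X + a.0 has moves =a=> n0, =a=> n1, =c=> n2
  n1 = 0 has moves deadlocked
  n2 = (b.0)\{a,b} has moves deadlocked
Bisimilarity quotient blocks:
  B0 = {m0}
  B1 = {m1, n1, n2}
  B2 = {n0}
m0 ∈ B0, n0 ∈ B2 → different blocks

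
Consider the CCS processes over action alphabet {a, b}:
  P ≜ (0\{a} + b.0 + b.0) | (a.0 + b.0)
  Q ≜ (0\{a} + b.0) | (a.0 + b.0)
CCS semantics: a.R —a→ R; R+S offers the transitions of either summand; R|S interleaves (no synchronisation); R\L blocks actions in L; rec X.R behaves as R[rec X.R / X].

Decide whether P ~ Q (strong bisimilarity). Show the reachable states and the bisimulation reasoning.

Reachable graph of P (4 states):
  m0 = (0\{a} + b.0 + b.0) | (a.0 + b.0) :: ··a··> m1, ··b··> m1, ··b··> m2
  m1 = (0\{a} + b.0 + b.0) | 0 :: ··b··> m3
  m2 = 0 | (a.0 + b.0) :: ··a··> m3, ··b··> m3
  m3 = 0 | 0 :: stopped
Reachable graph of Q (4 states):
  n0 = (0\{a} + b.0) | (a.0 + b.0) :: ··a··> n1, ··b··> n1, ··b··> n2
  n1 = (0\{a} + b.0) | 0 :: ··b··> n3
  n2 = 0 | (a.0 + b.0) :: ··a··> n3, ··b··> n3
  n3 = 0 | 0 :: stopped
Bisimilarity quotient blocks:
  B0 = {m0, n0}
  B1 = {m1, n1}
  B2 = {m3, n3}
  B3 = {m2, n2}
m0 ∈ B0, n0 ∈ B0 → same block

P ~ Q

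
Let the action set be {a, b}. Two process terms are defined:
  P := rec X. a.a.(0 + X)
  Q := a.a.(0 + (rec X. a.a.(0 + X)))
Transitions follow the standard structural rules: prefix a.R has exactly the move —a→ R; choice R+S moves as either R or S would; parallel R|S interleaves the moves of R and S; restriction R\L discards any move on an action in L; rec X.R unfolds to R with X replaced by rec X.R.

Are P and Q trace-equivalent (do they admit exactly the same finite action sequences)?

P's transition system — 3 states:
  m0 = rec X. a.a.(0 + X) → -a-> m1
  m1 = a.(0 + (rec X. a.a.(0 + X))) → -a-> m2
  m2 = 0 + (rec X. a.a.(0 + X)) → -a-> m1
Q's transition system — 3 states:
  n0 = a.a.(0 + (rec X. a.a.(0 + X))) → -a-> n1
  n1 = a.(0 + (rec X. a.a.(0 + X))) → -a-> n2
  n2 = 0 + (rec X. a.a.(0 + X)) → -a-> n1
Coarsest stable partition (strong bisimilarity classes):
  B0 = {m0, m1, m2, n0, n1, n2}
m0 ∈ B0, n0 ∈ B0 → same block
Bisimilar ⇒ trace-equivalent.

trace-equivalent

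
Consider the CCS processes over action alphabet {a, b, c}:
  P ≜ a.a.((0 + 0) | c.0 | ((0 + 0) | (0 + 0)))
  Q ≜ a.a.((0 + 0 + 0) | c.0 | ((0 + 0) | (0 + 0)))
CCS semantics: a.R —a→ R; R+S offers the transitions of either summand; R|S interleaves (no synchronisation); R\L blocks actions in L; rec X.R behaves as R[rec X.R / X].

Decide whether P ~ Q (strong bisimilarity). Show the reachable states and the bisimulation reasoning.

P's transition system — 4 states:
  u0 = a.a.((0 + 0) | c.0 | ((0 + 0) | (0 + 0))) → ··a··> u1
  u1 = a.((0 + 0) | c.0 | ((0 + 0) | (0 + 0))) → ··a··> u2
  u2 = (0 + 0) | c.0 | ((0 + 0) | (0 + 0)) → ··c··> u3
  u3 = (0 + 0) | 0 | ((0 + 0) | (0 + 0)) → ∅
Q's transition system — 4 states:
  v0 = a.a.((0 + 0 + 0) | c.0 | ((0 + 0) | (0 + 0))) → ··a··> v1
  v1 = a.((0 + 0 + 0) | c.0 | ((0 + 0) | (0 + 0))) → ··a··> v2
  v2 = (0 + 0 + 0) | c.0 | ((0 + 0) | (0 + 0)) → ··c··> v3
  v3 = (0 + 0 + 0) | 0 | ((0 + 0) | (0 + 0)) → ∅
Coarsest stable partition (strong bisimilarity classes):
  B0 = {u0, v0}
  B1 = {u1, v1}
  B2 = {u2, v2}
  B3 = {u3, v3}
u0 ∈ B0, v0 ∈ B0 → same block

YES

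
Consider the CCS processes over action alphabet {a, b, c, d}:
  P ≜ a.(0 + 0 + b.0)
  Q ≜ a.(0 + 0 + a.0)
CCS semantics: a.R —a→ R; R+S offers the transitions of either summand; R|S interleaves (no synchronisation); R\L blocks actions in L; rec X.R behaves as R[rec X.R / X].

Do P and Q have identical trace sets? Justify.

trace-distinct — witness ⟨ab⟩

P's transition system — 3 states:
  s0 = a.(0 + 0 + b.0) :: —a→ s1
  s1 = 0 + 0 + b.0 :: —b→ s2
  s2 = 0 :: (no moves)
Q's transition system — 3 states:
  t0 = a.(0 + 0 + a.0) :: —a→ t1
  t1 = 0 + 0 + a.0 :: —a→ t2
  t2 = 0 :: (no moves)
Trace ⟨ab⟩ through P, begin at {s0}:
  [1] a ⇒ {s1}
  [2] b ⇒ {s2}
  — P admits the full trace.
Trace ⟨ab⟩ through Q, begin at {t0}:
  [1] a ⇒ {t1}
  [2] b ⇒ ∅  — Q cannot continue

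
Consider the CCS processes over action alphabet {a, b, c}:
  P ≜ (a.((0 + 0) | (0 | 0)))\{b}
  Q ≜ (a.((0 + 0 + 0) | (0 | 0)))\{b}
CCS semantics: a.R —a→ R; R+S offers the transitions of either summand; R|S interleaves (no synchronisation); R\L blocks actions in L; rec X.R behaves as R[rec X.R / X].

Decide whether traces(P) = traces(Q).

YES

Reachable graph of P (2 states):
  m0 = (a.((0 + 0) | (0 | 0)))\{b} | --a--▸ m1
  m1 = ((0 + 0) | (0 | 0))\{b} | ·
Reachable graph of Q (2 states):
  n0 = (a.((0 + 0 + 0) | (0 | 0)))\{b} | --a--▸ n1
  n1 = ((0 + 0 + 0) | (0 | 0))\{b} | ·
Coarsest stable partition (strong bisimilarity classes):
  B0 = {m0, n0}
  B1 = {m1, n1}
m0 ∈ B0, n0 ∈ B0 → same block
Bisimilar ⇒ trace-equivalent.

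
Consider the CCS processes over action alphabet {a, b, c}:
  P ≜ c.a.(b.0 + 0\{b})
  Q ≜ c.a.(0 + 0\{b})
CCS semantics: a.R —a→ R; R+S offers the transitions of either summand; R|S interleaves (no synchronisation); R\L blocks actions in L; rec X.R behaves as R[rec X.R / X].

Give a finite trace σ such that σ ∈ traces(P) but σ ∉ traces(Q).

cab

LTS(P): 4 reachable states
  s0 = c.a.(b.0 + 0\{b}) has moves -c-> s1
  s1 = a.(b.0 + 0\{b}) has moves -a-> s2
  s2 = b.0 + 0\{b} has moves -b-> s3
  s3 = 0 has moves ·
LTS(Q): 3 reachable states
  t0 = c.a.(0 + 0\{b}) has moves -c-> t1
  t1 = a.(0 + 0\{b}) has moves -a-> t2
  t2 = 0 + 0\{b} has moves ·
Executing cab from P (initial set {s0}):
  after c @ step 1: {s1}
  after a @ step 2: {s2}
  after b @ step 3: {s3}
  ✓ P
Executing cab from Q (initial set {t0}):
  after c @ step 1: {t1}
  after a @ step 2: {t2}
  after b @ step 3: ∅  — Q cannot continue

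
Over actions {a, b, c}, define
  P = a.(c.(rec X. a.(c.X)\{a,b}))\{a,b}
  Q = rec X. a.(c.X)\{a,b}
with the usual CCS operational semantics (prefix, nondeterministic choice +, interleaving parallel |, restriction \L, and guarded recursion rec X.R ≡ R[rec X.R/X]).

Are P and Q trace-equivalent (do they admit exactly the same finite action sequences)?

P's transition system — 3 states:
  s0 = a.(c.(rec X. a.(c.X)\{a,b}))\{a,b} → ··a··> s1
  s1 = (c.(rec X. a.(c.X)\{a,b}))\{a,b} → ··c··> s2
  s2 = (rec X. a.(c.X)\{a,b})\{a,b} → ∅
Q's transition system — 3 states:
  t0 = rec X. a.(c.X)\{a,b} → ··a··> t1
  t1 = (c.(rec X. a.(c.X)\{a,b}))\{a,b} → ··c··> t2
  t2 = (rec X. a.(c.X)\{a,b})\{a,b} → ∅
Bisimilarity quotient blocks:
  B0 = {s0, t0}
  B1 = {s1, t1}
  B2 = {s2, t2}
s0 ∈ B0, t0 ∈ B0 → same block
Bisimilar ⇒ trace-equivalent.

traces(P) = traces(Q)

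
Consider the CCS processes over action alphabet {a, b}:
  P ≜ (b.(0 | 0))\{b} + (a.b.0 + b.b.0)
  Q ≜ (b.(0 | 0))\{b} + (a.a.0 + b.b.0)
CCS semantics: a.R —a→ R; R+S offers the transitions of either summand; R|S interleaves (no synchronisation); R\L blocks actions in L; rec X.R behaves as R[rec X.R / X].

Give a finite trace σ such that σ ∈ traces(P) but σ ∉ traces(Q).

ab

LTS(P): 3 reachable states
  s0 = (b.(0 | 0))\{b} + (a.b.0 + b.b.0) → —a→ s1, —b→ s1
  s1 = b.0 → —b→ s2
  s2 = 0 → (no moves)
LTS(Q): 4 reachable states
  t0 = (b.(0 | 0))\{b} + (a.a.0 + b.b.0) → —a→ t1, —b→ t2
  t1 = a.0 → —a→ t3
  t2 = b.0 → —b→ t3
  t3 = 0 → (no moves)
Trace ⟨ab⟩ through P, begin at {s0}:
  step 1 (a): {s1}
  step 2 (b): {s2}
  — P admits the full trace.
Trace ⟨ab⟩ through Q, begin at {t0}:
  step 1 (a): {t1}
  step 2 (b): ∅ (Q stuck)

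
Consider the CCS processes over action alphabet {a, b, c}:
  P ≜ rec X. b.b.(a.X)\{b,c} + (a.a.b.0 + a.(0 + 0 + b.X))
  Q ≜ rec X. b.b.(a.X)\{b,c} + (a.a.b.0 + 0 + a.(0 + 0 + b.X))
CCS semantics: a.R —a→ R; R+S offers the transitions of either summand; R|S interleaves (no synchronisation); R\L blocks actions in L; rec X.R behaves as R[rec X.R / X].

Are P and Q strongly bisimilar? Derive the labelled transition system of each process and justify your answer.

P's transition system — 11 states:
  m0 = rec X. b.b.(a.X)\{b,c} + (a.a.b.0 + a.(0 + 0 + b.X)) has moves ··a··> m1, ··a··> m2, ··b··> m3
  m1 = 0 + 0 + b.(rec X. b.b.(a.X)\{b,c} + (a.a.b.0 + a.(0 + 0 + b.X))) has moves ··b··> m0
  m2 = a.b.0 has moves ··a··> m4
  m3 = b.(a.(rec X. b.b.(a.X)\{b,c} + (a.a.b.0 + a.(0 + 0 + b.X))))\{b,c} has moves ··b··> m5
  m4 = b.0 has moves ··b··> m6
  m5 = (a.(rec X. b.b.(a.X)\{b,c} + (a.a.b.0 + a.(0 + 0 + b.X))))\{b,c} has moves ··a··> m7
  m6 = 0 has moves ∅
  m7 = (rec X. b.b.(a.X)\{b,c} + (a.a.b.0 + a.(0 + 0 + b.X)))\{b,c} has moves ··a··> m8, ··a··> m9
  m8 = (0 + 0 + b.(rec X. b.b.(a.X)\{b,c} + (a.a.b.0 + a.(0 + 0 + b.X))))\{b,c} has moves ∅
  m9 = (a.b.0)\{b,c} has moves ··a··> m10
  m10 = (b.0)\{b,c} has moves ∅
Q's transition system — 11 states:
  n0 = rec X. b.b.(a.X)\{b,c} + (a.a.b.0 + 0 + a.(0 + 0 + b.X)) has moves ··a··> n1, ··a··> n2, ··b··> n3
  n1 = 0 + 0 + b.(rec X. b.b.(a.X)\{b,c} + (a.a.b.0 + 0 + a.(0 + 0 + b.X))) has moves ··b··> n0
  n2 = a.b.0 has moves ··a··> n4
  n3 = b.(a.(rec X. b.b.(a.X)\{b,c} + (a.a.b.0 + 0 + a.(0 + 0 + b.X))))\{b,c} has moves ··b··> n5
  n4 = b.0 has moves ··b··> n6
  n5 = (a.(rec X. b.b.(a.X)\{b,c} + (a.a.b.0 + 0 + a.(0 + 0 + b.X))))\{b,c} has moves ··a··> n7
  n6 = 0 has moves ∅
  n7 = (rec X. b.b.(a.X)\{b,c} + (a.a.b.0 + 0 + a.(0 + 0 + b.X)))\{b,c} has moves ··a··> n8, ··a··> n9
  n8 = (0 + 0 + b.(rec X. b.b.(a.X)\{b,c} + (a.a.b.0 + 0 + a.(0 + 0 + b.X))))\{b,c} has moves ∅
  n9 = (a.b.0)\{b,c} has moves ··a··> n10
  n10 = (b.0)\{b,c} has moves ∅
Coarsest stable partition (strong bisimilarity classes):
  B0 = {m0, n0}
  B1 = {m2, n2}
  B2 = {m4, n4}
  B3 = {m10, m6, m8, n10, n6, n8}
  B4 = {m3, n3}
  B5 = {m5, n5}
  B6 = {m7, n7}
  B7 = {m9, n9}
  B8 = {m1, n1}
m0 ∈ B0, n0 ∈ B0 → same block

YES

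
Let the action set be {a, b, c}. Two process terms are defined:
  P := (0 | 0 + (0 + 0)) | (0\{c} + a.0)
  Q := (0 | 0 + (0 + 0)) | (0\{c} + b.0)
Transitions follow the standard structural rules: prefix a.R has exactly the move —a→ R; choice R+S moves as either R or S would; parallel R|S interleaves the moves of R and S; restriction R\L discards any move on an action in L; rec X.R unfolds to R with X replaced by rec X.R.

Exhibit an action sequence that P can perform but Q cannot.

Reachable graph of P (2 states):
  m0 = (0 | 0 + (0 + 0)) | (0\{c} + a.0) → =a=> m1
  m1 = (0 | 0 + (0 + 0)) | 0 → ·
Reachable graph of Q (2 states):
  n0 = (0 | 0 + (0 + 0)) | (0\{c} + b.0) → =b=> n1
  n1 = (0 | 0 + (0 + 0)) | 0 → ·
Run σ = ⟨a⟩ on P: start {m0}
  after a @ step 1: {m1}
  P completes σ.
Run σ = ⟨a⟩ on Q: start {n0}
  after a @ step 1: ∅  — Q cannot continue

a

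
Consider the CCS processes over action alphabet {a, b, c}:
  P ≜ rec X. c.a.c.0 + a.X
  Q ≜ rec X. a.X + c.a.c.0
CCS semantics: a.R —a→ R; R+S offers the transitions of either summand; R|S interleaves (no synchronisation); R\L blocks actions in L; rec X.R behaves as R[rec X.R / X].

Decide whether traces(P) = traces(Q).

traces(P) = traces(Q)

Reachable graph of P (4 states):
  u0 = rec X. c.a.c.0 + a.X | —a→ u0, —c→ u1
  u1 = a.c.0 | —a→ u2
  u2 = c.0 | —c→ u3
  u3 = 0 | (no moves)
Reachable graph of Q (4 states):
  v0 = rec X. a.X + c.a.c.0 | —a→ v0, —c→ v1
  v1 = a.c.0 | —a→ v2
  v2 = c.0 | —c→ v3
  v3 = 0 | (no moves)
Coarsest stable partition (strong bisimilarity classes):
  B0 = {u0, v0}
  B1 = {u1, v1}
  B2 = {u2, v2}
  B3 = {u3, v3}
u0 ∈ B0, v0 ∈ B0 → same block
Bisimilar ⇒ trace-equivalent.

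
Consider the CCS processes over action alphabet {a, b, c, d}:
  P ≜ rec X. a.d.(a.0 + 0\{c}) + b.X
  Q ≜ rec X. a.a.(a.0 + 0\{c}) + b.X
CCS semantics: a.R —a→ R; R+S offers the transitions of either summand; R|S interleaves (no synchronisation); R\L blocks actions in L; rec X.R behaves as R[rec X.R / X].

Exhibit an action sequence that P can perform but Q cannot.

LTS(P): 4 reachable states
  p0 = rec X. a.d.(a.0 + 0\{c}) + b.X | -a-> p1, -b-> p0
  p1 = d.(a.0 + 0\{c}) | -d-> p2
  p2 = a.0 + 0\{c} | -a-> p3
  p3 = 0 | (no moves)
LTS(Q): 4 reachable states
  q0 = rec X. a.a.(a.0 + 0\{c}) + b.X | -a-> q1, -b-> q0
  q1 = a.(a.0 + 0\{c}) | -a-> q2
  q2 = a.0 + 0\{c} | -a-> q3
  q3 = 0 | (no moves)
Trace ⟨ad⟩ through P, begin at {p0}:
  step 1 (a): {p1}
  step 2 (d): {p2}
  — P admits the full trace.
Trace ⟨ad⟩ through Q, begin at {q0}:
  step 1 (a): {q1}
  step 2 (d): ∅ (Q stuck)

ad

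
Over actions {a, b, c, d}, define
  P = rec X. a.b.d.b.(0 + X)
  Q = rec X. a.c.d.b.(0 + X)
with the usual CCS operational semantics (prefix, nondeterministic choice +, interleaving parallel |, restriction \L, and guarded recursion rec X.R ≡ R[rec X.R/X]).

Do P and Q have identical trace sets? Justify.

Reachable graph of P (5 states):
  u0 = rec X. a.b.d.b.(0 + X) ⊢ —a→ u1
  u1 = b.d.b.(0 + (rec X. a.b.d.b.(0 + X))) ⊢ —b→ u2
  u2 = d.b.(0 + (rec X. a.b.d.b.(0 + X))) ⊢ —d→ u3
  u3 = b.(0 + (rec X. a.b.d.b.(0 + X))) ⊢ —b→ u4
  u4 = 0 + (rec X. a.b.d.b.(0 + X)) ⊢ —a→ u1
Reachable graph of Q (5 states):
  v0 = rec X. a.c.d.b.(0 + X) ⊢ —a→ v1
  v1 = c.d.b.(0 + (rec X. a.c.d.b.(0 + X))) ⊢ —c→ v2
  v2 = d.b.(0 + (rec X. a.c.d.b.(0 + X))) ⊢ —d→ v3
  v3 = b.(0 + (rec X. a.c.d.b.(0 + X))) ⊢ —b→ v4
  v4 = 0 + (rec X. a.c.d.b.(0 + X)) ⊢ —a→ v1
Trace ⟨ab⟩ through P, begin at {u0}:
  [1] a ⇒ {u1}
  [2] b ⇒ {u2}
  P completes σ.
Trace ⟨ab⟩ through Q, begin at {v0}:
  [1] a ⇒ {v1}
  [2] b ⇒ no successor for Q

NO — witness ⟨ab⟩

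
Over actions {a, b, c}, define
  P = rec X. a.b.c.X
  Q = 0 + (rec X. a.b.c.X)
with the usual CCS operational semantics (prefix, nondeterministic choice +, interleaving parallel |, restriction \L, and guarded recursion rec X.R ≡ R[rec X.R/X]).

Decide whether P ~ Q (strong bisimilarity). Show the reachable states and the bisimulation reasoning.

P ~ Q

LTS(P): 3 reachable states
  p0 = rec X. a.b.c.X → —a→ p1
  p1 = b.c.(rec X. a.b.c.X) → —b→ p2
  p2 = c.(rec X. a.b.c.X) → —c→ p0
LTS(Q): 4 reachable states
  q0 = 0 + (rec X. a.b.c.X) → —a→ q1
  q1 = b.c.(rec X. a.b.c.X) → —b→ q2
  q2 = c.(rec X. a.b.c.X) → —c→ q3
  q3 = rec X. a.b.c.X → —a→ q1
Coarsest stable partition (strong bisimilarity classes):
  B0 = {p0, q0, q3}
  B1 = {p1, q1}
  B2 = {p2, q2}
p0 ∈ B0, q0 ∈ B0 → same block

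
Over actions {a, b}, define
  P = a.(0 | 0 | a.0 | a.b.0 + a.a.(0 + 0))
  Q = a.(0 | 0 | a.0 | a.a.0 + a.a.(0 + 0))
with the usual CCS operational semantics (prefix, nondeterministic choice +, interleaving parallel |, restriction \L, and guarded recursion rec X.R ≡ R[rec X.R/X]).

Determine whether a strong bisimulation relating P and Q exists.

Reachable graph of P (9 states):
  m0 = a.(0 | 0 | a.0 | a.b.0 + a.a.(0 + 0)) :: ··a··> m1
  m1 = 0 | 0 | a.0 | a.b.0 + a.a.(0 + 0) :: ··a··> m2, ··a··> m3, ··a··> m4
  m2 = 0 | 0 | 0 | a.b.0 :: ··a··> m5
  m3 = 0 | 0 | a.0 | b.0 :: ··a··> m5, ··b··> m6
  m4 = a.(0 + 0) :: ··a··> m7
  m5 = 0 | 0 | 0 | b.0 :: ··b··> m8
  m6 = 0 | 0 | a.0 | 0 :: ··a··> m8
  m7 = 0 + 0 :: ·
  m8 = 0 | 0 | 0 | 0 :: ·
Reachable graph of Q (9 states):
  n0 = a.(0 | 0 | a.0 | a.a.0 + a.a.(0 + 0)) :: ··a··> n1
  n1 = 0 | 0 | a.0 | a.a.0 + a.a.(0 + 0) :: ··a··> n2, ··a··> n3, ··a··> n4
  n2 = 0 | 0 | 0 | a.a.0 :: ··a··> n5
  n3 = 0 | 0 | a.0 | a.0 :: ··a··> n5, ··a··> n6
  n4 = a.(0 + 0) :: ··a··> n7
  n5 = 0 | 0 | 0 | a.0 :: ··a··> n8
  n6 = 0 | 0 | a.0 | 0 :: ··a··> n8
  n7 = 0 + 0 :: ·
  n8 = 0 | 0 | 0 | 0 :: ·
Bisimilarity quotient blocks:
  B0 = {m0}
  B1 = {m1}
  B2 = {m3}
  B3 = {m5}
  B4 = {m7, m8, n7, n8}
  B5 = {m4, m6, n4, n5, n6}
  B6 = {m2}
  B7 = {n0}
  B8 = {n1}
  B9 = {n2, n3}
m0 ∈ B0, n0 ∈ B7 → different blocks

NO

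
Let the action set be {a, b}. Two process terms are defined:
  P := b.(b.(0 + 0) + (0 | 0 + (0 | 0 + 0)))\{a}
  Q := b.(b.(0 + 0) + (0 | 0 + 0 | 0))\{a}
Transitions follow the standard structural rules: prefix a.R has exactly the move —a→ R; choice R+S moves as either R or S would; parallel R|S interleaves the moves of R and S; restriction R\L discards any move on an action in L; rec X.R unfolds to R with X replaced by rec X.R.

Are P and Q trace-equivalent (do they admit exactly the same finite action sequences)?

P's transition system — 3 states:
  p0 = b.(b.(0 + 0) + (0 | 0 + (0 | 0 + 0)))\{a} has moves —b→ p1
  p1 = (b.(0 + 0) + (0 | 0 + (0 | 0 + 0)))\{a} has moves —b→ p2
  p2 = (0 + 0)\{a} has moves ∅
Q's transition system — 3 states:
  q0 = b.(b.(0 + 0) + (0 | 0 + 0 | 0))\{a} has moves —b→ q1
  q1 = (b.(0 + 0) + (0 | 0 + 0 | 0))\{a} has moves —b→ q2
  q2 = (0 + 0)\{a} has moves ∅
Partition-refinement fixed point:
  B0 = {p0, q0}
  B1 = {p1, q1}
  B2 = {p2, q2}
p0 ∈ B0, q0 ∈ B0 → same block
Bisimilar ⇒ trace-equivalent.

traces(P) = traces(Q)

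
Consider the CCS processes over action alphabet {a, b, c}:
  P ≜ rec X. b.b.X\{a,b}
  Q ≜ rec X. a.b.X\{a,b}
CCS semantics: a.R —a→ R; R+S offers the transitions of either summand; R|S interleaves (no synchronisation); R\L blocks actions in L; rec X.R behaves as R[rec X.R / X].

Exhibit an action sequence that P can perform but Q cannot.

b

P's transition system — 3 states:
  u0 = rec X. b.b.X\{a,b} :: =b=> u1
  u1 = b.(rec X. b.b.X\{a,b})\{a,b} :: =b=> u2
  u2 = (rec X. b.b.X\{a,b})\{a,b} :: ·
Q's transition system — 3 states:
  v0 = rec X. a.b.X\{a,b} :: =a=> v1
  v1 = b.(rec X. a.b.X\{a,b})\{a,b} :: =b=> v2
  v2 = (rec X. a.b.X\{a,b})\{a,b} :: ·
Run σ = ⟨b⟩ on P: start {u0}
  [1] b ⇒ {u1}
  ✓ P
Run σ = ⟨b⟩ on Q: start {v0}
  [1] b ⇒ ∅ (Q stuck)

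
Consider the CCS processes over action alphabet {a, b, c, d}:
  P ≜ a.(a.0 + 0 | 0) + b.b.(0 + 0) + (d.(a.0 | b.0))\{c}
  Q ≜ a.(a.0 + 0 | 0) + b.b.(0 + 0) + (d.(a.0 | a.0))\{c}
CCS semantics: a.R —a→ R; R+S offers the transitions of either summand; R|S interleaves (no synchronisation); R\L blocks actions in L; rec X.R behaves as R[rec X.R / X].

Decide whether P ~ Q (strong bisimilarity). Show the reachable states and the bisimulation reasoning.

LTS(P): 9 reachable states
  s0 = a.(a.0 + 0 | 0) + b.b.(0 + 0) + (d.(a.0 | b.0))\{c} | -a-> s1, -b-> s2, -d-> s3
  s1 = a.0 + 0 | 0 | -a-> s4
  s2 = b.(0 + 0) | -b-> s5
  s3 = (a.0 | b.0)\{c} | -a-> s6, -b-> s7
  s4 = 0 | deadlocked
  s5 = 0 + 0 | deadlocked
  s6 = (0 | b.0)\{c} | -b-> s8
  s7 = (a.0 | 0)\{c} | -a-> s8
  s8 = (0 | 0)\{c} | deadlocked
LTS(Q): 9 reachable states
  t0 = a.(a.0 + 0 | 0) + b.b.(0 + 0) + (d.(a.0 | a.0))\{c} | -a-> t1, -b-> t2, -d-> t3
  t1 = a.0 + 0 | 0 | -a-> t4
  t2 = b.(0 + 0) | -b-> t5
  t3 = (a.0 | a.0)\{c} | -a-> t6, -a-> t7
  t4 = 0 | deadlocked
  t5 = 0 + 0 | deadlocked
  t6 = (0 | a.0)\{c} | -a-> t8
  t7 = (a.0 | 0)\{c} | -a-> t8
  t8 = (0 | 0)\{c} | deadlocked
Partition-refinement fixed point:
  B0 = {s0}
  B1 = {s2, s6, t2}
  B2 = {s4, s5, s8, t4, t5, t8}
  B3 = {s1, s7, t1, t6, t7}
  B4 = {s3}
  B5 = {t0}
  B6 = {t3}
s0 ∈ B0, t0 ∈ B5 → different blocks

not bisimilar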